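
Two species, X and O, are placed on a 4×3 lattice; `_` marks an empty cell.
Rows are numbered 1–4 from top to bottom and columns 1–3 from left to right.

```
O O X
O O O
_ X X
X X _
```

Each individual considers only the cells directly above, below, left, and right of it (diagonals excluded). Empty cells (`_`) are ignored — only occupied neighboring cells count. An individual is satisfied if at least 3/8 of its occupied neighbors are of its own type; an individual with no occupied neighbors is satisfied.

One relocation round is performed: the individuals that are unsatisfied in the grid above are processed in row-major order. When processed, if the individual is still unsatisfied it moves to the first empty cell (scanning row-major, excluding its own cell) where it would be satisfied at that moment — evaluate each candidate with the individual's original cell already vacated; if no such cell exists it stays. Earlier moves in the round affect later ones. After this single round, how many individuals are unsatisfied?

0

Initially unsatisfied (in order): (1,3), (2,3).
  (1,3) → (3,1).
  (2,3): now satisfied by earlier moves; stays.
Resulting grid:
O O _
O O O
X X X
X X _
All satisfied now.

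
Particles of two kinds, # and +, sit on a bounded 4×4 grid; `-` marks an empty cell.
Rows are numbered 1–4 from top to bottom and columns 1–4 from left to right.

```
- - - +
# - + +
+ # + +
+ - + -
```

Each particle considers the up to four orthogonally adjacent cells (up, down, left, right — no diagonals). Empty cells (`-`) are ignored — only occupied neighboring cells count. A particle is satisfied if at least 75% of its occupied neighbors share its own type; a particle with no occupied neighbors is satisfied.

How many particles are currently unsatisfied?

Row 1: (1,4)+ 1/1 ✓
Row 2: (2,1)# 0/1 ✗ · (2,3)+ 2/2 ✓ · (2,4)+ 3/3 ✓
Row 3: (3,1)+ 1/3 ✗ · (3,2)# 0/2 ✗ · (3,3)+ 3/4 ✓ · (3,4)+ 2/2 ✓
Row 4: (4,1)+ 1/1 ✓ · (4,3)+ 1/1 ✓
Unsatisfied: (2,1), (3,1), (3,2) — 3 in total.

3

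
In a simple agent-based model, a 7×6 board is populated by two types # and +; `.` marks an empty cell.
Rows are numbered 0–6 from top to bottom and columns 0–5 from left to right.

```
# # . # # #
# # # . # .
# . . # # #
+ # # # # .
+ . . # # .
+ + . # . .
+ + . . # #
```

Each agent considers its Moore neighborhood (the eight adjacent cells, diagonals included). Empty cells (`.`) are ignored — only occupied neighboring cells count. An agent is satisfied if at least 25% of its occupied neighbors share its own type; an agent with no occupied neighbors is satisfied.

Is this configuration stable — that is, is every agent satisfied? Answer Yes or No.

Yes

(0,0)# 3/3 ✓
(0,1)# 4/4 ✓
(0,3)# 3/3 ✓
(0,4)# 3/3 ✓
(0,5)# 2/2 ✓
(1,0)# 4/4 ✓
(1,1)# 5/5 ✓
(1,2)# 4/4 ✓
(1,4)# 6/6 ✓
(2,0)# 3/4 ✓
(2,3)# 6/6 ✓
(2,4)# 5/5 ✓
(2,5)# 3/3 ✓
(3,0)+ 1/3 ✓
(3,1)# 2/4 ✓
(3,2)# 4/4 ✓
(3,3)# 6/6 ✓
(3,4)# 6/6 ✓
(4,0)+ 3/4 ✓
(4,3)# 5/5 ✓
(4,4)# 4/4 ✓
(5,0)+ 4/4 ✓
(5,1)+ 4/4 ✓
(5,3)# 3/3 ✓
(6,0)+ 3/3 ✓
(6,1)+ 3/3 ✓
(6,4)# 2/2 ✓
(6,5)# 1/1 ✓
All meet the threshold, so the configuration is stable.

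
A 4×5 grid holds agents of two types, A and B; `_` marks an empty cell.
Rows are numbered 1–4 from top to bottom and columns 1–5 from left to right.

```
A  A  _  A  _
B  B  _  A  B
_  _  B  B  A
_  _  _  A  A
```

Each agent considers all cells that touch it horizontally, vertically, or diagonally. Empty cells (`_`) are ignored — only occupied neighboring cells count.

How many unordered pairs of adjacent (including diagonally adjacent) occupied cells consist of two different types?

Scan each occupied cell's neighbors to the right and below (and the two forward diagonals) so each pair is counted once.
From row 1: 5 unlike of 7 pairs (running 5/7).
From row 2: 4 unlike of 8 pairs (running 9/15).
From row 3: 4 unlike of 7 pairs (running 13/22).
From row 4: 0 unlike of 1 pairs (running 13/23).
Total adjacent occupied pairs: 23; unlike-type pairs: 13.

13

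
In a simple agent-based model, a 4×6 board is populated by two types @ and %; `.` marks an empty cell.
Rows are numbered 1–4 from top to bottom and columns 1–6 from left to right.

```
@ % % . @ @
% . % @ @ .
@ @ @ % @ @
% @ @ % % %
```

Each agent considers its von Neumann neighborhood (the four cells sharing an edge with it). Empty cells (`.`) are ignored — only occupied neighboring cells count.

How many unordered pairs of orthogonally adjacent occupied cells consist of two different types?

Scan each occupied cell's neighbors to the right and below so each pair is counted once.
From row 1: 2 unlike of 6 pairs (running 2/6).
From row 2: 4 unlike of 6 pairs (running 6/12).
From row 3: 5 unlike of 11 pairs (running 11/23).
From row 4: 2 unlike of 5 pairs (running 13/28).
Total adjacent occupied pairs: 28; unlike-type pairs: 13.

13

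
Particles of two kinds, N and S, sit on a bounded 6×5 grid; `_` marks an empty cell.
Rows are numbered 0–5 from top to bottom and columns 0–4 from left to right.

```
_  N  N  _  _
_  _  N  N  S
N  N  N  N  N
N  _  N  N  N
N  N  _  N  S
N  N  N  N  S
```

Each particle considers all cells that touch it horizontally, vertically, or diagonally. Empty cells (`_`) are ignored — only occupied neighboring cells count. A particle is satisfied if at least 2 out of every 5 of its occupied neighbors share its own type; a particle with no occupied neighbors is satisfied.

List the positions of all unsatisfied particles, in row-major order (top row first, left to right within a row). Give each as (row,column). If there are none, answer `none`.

(0,1)N 2/2 ok
(0,2)N 3/3 ok
(1,2)N 6/6 ok
(1,3)N 5/6 ok
(1,4)S 0/3 unhappy
(2,0)N 2/2 ok
(2,1)N 5/5 ok
(2,2)N 6/6 ok
(2,3)N 7/8 ok
(2,4)N 4/5 ok
(3,0)N 4/4 ok
(3,2)N 6/6 ok
(3,3)N 6/7 ok
(3,4)N 4/5 ok
(4,0)N 4/4 ok
(4,1)N 6/6 ok
(4,3)N 5/7 ok
(4,4)S 1/5 unhappy
(5,0)N 3/3 ok
(5,1)N 4/4 ok
(5,2)N 4/4 ok
(5,3)N 2/4 ok
(5,4)S 1/3 unhappy

(1,4), (4,4), (5,4)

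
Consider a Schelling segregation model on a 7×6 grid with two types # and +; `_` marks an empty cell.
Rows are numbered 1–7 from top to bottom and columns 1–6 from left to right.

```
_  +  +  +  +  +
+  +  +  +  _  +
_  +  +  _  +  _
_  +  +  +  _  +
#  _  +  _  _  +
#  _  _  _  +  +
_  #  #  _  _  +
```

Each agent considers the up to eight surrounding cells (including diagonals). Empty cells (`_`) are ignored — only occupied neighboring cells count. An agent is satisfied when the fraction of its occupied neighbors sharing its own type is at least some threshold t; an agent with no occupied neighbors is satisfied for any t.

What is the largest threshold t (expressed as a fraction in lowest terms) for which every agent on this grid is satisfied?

1/2

(1,2)+ 4/4
(1,3)+ 5/5
(1,4)+ 4/4
(1,5)+ 4/4
(1,6)+ 2/2
(2,1)+ 3/3
(2,2)+ 6/6
(2,3)+ 7/7
(2,4)+ 6/6
(2,6)+ 3/3
(3,2)+ 6/6
(3,3)+ 7/7
(3,5)+ 4/4
(4,2)+ 4/5
(4,3)+ 5/5
(4,4)+ 4/4
(4,6)+ 2/2
(5,1)# 1/2
(5,3)+ 3/3
(5,6)+ 3/3
(6,1)# 2/2
(6,5)+ 3/3
(6,6)+ 3/3
(7,2)# 2/2
(7,3)# 1/1
(7,6)+ 2/2
The smallest same-type fraction is 1/2 at (5,1), which reduces to 1/2. Any threshold above that leaves this agent unsatisfied.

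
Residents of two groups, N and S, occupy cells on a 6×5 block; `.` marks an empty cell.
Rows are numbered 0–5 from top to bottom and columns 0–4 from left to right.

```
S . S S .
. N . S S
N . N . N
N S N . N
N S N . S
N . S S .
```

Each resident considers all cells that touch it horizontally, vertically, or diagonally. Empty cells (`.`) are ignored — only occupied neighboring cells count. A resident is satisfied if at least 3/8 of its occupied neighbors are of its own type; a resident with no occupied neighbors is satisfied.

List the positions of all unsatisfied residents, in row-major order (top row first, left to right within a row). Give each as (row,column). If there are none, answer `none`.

(0,0), (2,4), (3,1), (4,1), (4,2)

(0,0)S 0/1 unhappy
(0,2)S 2/3 ok
(0,3)S 3/3 ok
(1,1)N 2/4 ok
(1,3)S 3/5 ok
(1,4)S 2/3 ok
(2,0)N 2/3 ok
(2,2)N 2/4 ok
(2,4)N 1/3 unhappy
(3,0)N 2/4 ok
(3,1)S 1/7 unhappy
(3,2)N 2/4 ok
(3,4)N 1/2 ok
(4,0)N 2/4 ok
(4,1)S 2/7 unhappy
(4,2)N 1/5 unhappy
(4,4)S 1/2 ok
(5,0)N 1/2 ok
(5,2)S 2/3 ok
(5,3)S 2/3 ok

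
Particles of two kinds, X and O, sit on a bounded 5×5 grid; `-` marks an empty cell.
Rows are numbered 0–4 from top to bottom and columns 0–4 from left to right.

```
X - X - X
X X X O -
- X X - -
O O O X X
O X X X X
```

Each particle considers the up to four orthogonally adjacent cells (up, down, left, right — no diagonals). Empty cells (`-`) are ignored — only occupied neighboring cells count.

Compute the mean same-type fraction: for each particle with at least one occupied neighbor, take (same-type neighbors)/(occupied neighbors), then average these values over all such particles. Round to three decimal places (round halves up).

0.722

Row 0: (0,0)X 1/1 · (0,2)X 1/1 · (0,4)X — no occupied neighbors
Row 1: (1,0)X 2/2 · (1,1)X 3/3 · (1,2)X 3/4 · (1,3)O 0/1
Row 2: (2,1)X 2/3 · (2,2)X 2/3
Row 3: (3,0)O 2/2 · (3,1)O 2/4 · (3,2)O 1/4 · (3,3)X 2/3 · (3,4)X 2/2
Row 4: (4,0)O 1/2 · (4,1)X 1/3 · (4,2)X 2/3 · (4,3)X 3/3 · (4,4)X 2/2
Sum over 18 particles: 1/1 + 1/1 + 2/2 + 3/3 + 3/4 + 0/1 + 2/3 + 2/3 + 2/2 + 2/4 + 1/4 + 2/3 + 2/2 + 1/2 + 1/3 + 2/3 + 3/3 + 2/2 = 13; mean = 13 ÷ 18 = 13/18 = 0.722222… → 0.722.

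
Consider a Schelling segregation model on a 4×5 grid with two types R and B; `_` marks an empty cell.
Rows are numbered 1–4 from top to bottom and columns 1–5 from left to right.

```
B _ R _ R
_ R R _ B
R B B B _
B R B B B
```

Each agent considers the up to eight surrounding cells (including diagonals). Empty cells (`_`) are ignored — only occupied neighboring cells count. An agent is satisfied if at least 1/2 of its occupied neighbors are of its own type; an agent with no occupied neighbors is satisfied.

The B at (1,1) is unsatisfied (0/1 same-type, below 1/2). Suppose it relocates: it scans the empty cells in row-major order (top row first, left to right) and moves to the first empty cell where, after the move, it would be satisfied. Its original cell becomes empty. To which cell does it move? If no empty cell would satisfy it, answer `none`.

(2,4)

Vacating (1,1). Empty cells in order:
  (1,2): 0/3 same-type → still unsatisfied.
  (1,4): 1/4 same-type → still unsatisfied.
  (2,1): 1/3 same-type → still unsatisfied.
  (2,4): 3/6 same-type → satisfied — stop here.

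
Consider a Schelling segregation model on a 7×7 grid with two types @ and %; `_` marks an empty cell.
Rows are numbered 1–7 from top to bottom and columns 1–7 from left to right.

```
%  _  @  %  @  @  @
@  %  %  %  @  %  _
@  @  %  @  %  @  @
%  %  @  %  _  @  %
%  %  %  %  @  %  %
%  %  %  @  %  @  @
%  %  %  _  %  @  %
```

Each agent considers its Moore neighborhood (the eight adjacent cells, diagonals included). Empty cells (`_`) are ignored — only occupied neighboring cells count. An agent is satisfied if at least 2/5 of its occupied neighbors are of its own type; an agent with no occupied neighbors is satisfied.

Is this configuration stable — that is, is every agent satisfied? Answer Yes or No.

Row 1: (1,1)% 1/2 ✓ · (1,3)@ 0/4 ✗ · (1,4)% 2/5 ✓ · (1,5)@ 2/5 ✓ · (1,6)@ 3/4 ✓ · (1,7)@ 1/2 ✓
Row 2: (2,1)@ 2/4 ✓ · (2,2)% 3/7 ✓ · (2,3)% 4/7 ✓ · (2,4)% 4/8 ✓ · (2,5)@ 4/8 ✓ · (2,6)% 1/7 ✗
Row 3: (3,1)@ 2/5 ✓ · (3,2)@ 3/8 ✗ · (3,3)% 5/8 ✓ · (3,4)@ 2/7 ✗ · (3,5)% 3/7 ✓ · (3,6)@ 3/6 ✓ · (3,7)@ 2/4 ✓
Row 4: (4,1)% 3/5 ✓ · (4,2)% 5/8 ✓ · (4,3)@ 2/8 ✗ · (4,4)% 4/7 ✓ · (4,6)@ 3/7 ✓ · (4,7)% 2/5 ✓
Row 5: (5,1)% 5/5 ✓ · (5,2)% 7/8 ✓ · (5,3)% 6/8 ✓ · (5,4)% 4/7 ✓ · (5,5)@ 3/7 ✓ · (5,6)% 3/7 ✓ · (5,7)% 2/5 ✓
Row 6: (6,1)% 5/5 ✓ · (6,2)% 8/8 ✓ · (6,3)% 6/7 ✓ · (6,4)@ 1/7 ✗ · (6,5)% 3/7 ✓ · (6,6)@ 3/8 ✗ · (6,7)@ 2/5 ✓
Row 7: (7,1)% 3/3 ✓ · (7,2)% 5/5 ✓ · (7,3)% 3/4 ✓ · (7,5)% 1/4 ✗ · (7,6)@ 2/5 ✓ · (7,7)% 0/3 ✗
For instance (1,3) has only 0/4 same-type neighbors, below 2/5.

No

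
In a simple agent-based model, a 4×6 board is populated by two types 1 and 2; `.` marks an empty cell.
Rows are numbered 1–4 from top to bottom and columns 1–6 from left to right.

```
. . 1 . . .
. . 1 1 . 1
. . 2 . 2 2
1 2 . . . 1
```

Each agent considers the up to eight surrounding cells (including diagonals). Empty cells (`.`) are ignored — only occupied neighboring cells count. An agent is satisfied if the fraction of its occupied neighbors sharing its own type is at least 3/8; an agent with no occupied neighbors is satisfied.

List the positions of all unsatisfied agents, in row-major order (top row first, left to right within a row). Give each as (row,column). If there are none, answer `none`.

Row 1: (1,3)1 2/2 ✓
Row 2: (2,3)1 2/3 ✓ · (2,4)1 2/4 ✓ · (2,6)1 0/2 ✗
Row 3: (3,3)2 1/3 ✗ · (3,5)2 1/4 ✗ · (3,6)2 1/3 ✗
Row 4: (4,1)1 0/1 ✗ · (4,2)2 1/2 ✓ · (4,6)1 0/2 ✗

(2,6), (3,3), (3,5), (3,6), (4,1), (4,6)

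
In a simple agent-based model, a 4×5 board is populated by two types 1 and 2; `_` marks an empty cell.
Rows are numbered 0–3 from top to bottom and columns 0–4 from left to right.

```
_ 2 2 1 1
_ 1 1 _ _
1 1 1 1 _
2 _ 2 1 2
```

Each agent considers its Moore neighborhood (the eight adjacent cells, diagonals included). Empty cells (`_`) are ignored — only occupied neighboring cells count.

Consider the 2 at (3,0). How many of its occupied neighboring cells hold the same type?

0

Occupied neighbors of (3,0): (2,0)=1, (2,1)=1.
Same type (2): 0 of 2.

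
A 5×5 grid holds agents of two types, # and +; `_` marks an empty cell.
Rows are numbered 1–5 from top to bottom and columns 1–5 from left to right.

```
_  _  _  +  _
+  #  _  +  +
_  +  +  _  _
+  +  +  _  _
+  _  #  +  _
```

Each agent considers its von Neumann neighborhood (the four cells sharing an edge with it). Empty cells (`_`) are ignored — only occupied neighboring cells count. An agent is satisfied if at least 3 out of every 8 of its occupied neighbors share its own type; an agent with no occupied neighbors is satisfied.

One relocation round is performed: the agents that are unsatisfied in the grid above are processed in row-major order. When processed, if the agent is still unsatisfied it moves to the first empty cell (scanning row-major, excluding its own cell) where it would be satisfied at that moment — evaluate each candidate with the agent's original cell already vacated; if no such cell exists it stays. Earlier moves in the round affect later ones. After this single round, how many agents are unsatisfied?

Initially unsatisfied (in order): (2,1), (2,2), (5,3), (5,4).
  (2,1) → (1,1).
  (2,2) → (4,5).
  (5,3) → (3,5).
  (5,4): now satisfied by earlier moves; stays.
Resulting grid:
+ _ _ + _
_ _ _ + +
_ + + _ #
+ + + _ #
+ _ _ + _
All satisfied now.

0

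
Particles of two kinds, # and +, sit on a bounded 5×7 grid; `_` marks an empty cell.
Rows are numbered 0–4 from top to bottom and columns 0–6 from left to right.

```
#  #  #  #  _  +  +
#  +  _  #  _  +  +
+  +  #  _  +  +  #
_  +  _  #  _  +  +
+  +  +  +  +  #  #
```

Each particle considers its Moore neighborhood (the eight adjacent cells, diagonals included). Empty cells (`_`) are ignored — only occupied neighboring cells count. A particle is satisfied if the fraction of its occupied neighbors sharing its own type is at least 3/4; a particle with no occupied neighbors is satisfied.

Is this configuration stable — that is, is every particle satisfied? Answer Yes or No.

Row 0: (0,0)# 2/3 not · (0,1)# 3/4 satisfied · (0,2)# 3/4 satisfied · (0,3)# 2/2 satisfied · (0,5)+ 3/3 satisfied · (0,6)+ 3/3 satisfied
Row 1: (1,0)# 2/5 not · (1,1)+ 2/7 not · (1,3)# 3/4 satisfied · (1,5)+ 5/6 satisfied · (1,6)+ 4/5 satisfied
Row 2: (2,0)+ 3/4 satisfied · (2,1)+ 3/5 not · (2,2)# 2/5 not · (2,4)+ 3/5 not · (2,5)+ 5/6 satisfied · (2,6)# 0/5 not
Row 3: (3,1)+ 5/6 satisfied · (3,3)# 1/5 not · (3,5)+ 4/7 not · (3,6)+ 2/5 not
Row 4: (4,0)+ 2/2 satisfied · (4,1)+ 3/3 satisfied · (4,2)+ 3/4 satisfied · (4,3)+ 2/3 not · (4,4)+ 2/4 not · (4,5)# 1/4 not · (4,6)# 1/3 not
For instance (0,0) has only 2/3 same-type neighbors, below 3/4.

No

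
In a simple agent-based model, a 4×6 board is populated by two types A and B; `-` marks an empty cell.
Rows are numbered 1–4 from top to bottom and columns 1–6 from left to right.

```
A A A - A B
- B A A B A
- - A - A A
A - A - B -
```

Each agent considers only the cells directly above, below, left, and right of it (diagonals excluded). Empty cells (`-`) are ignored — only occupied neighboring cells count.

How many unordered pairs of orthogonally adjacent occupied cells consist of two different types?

9

Scan each occupied cell's neighbors to the right and below so each pair is counted once.
From row 1: 4 unlike of 7 pairs (running 4/7).
From row 2: 4 unlike of 7 pairs (running 8/14).
From row 3: 1 unlike of 3 pairs (running 9/17).
Total adjacent occupied pairs: 17; unlike-type pairs: 9.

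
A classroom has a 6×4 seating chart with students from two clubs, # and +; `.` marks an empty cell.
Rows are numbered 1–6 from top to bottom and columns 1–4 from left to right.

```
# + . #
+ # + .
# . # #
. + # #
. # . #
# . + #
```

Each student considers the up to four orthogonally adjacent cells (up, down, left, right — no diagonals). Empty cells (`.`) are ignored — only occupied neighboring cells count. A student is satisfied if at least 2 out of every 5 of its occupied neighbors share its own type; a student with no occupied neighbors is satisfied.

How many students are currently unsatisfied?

9

(1,1)# 0/2 unhappy
(1,2)+ 0/2 unhappy
(1,4)# 0/0 ok
(2,1)+ 0/3 unhappy
(2,2)# 0/3 unhappy
(2,3)+ 0/2 unhappy
(3,1)# 0/1 unhappy
(3,3)# 2/3 ok
(3,4)# 2/2 ok
(4,2)+ 0/2 unhappy
(4,3)# 2/3 ok
(4,4)# 3/3 ok
(5,2)# 0/1 unhappy
(5,4)# 2/2 ok
(6,1)# 0/0 ok
(6,3)+ 0/1 unhappy
(6,4)# 1/2 ok
Unsatisfied: (1,1), (1,2), (2,1), (2,2), (2,3), (3,1), (4,2), (5,2), (6,3) — 9 in total.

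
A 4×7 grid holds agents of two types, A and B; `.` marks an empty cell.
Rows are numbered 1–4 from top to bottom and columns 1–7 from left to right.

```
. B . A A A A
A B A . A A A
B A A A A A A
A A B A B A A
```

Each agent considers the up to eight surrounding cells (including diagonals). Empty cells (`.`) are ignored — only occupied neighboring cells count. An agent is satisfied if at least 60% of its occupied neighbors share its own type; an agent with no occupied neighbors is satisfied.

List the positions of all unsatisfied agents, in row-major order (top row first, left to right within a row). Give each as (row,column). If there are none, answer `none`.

(1,2), (2,1), (2,2), (3,1), (4,3), (4,5)

Row 1: (1,2)B 1/3 ✗ · (1,4)A 3/3 ✓ · (1,5)A 4/4 ✓ · (1,6)A 5/5 ✓ · (1,7)A 3/3 ✓
Row 2: (2,1)A 1/4 ✗ · (2,2)B 2/6 ✗ · (2,3)A 4/6 ✓ · (2,5)A 7/7 ✓ · (2,6)A 8/8 ✓ · (2,7)A 5/5 ✓
Row 3: (3,1)B 1/5 ✗ · (3,2)A 5/8 ✓ · (3,3)A 5/7 ✓ · (3,4)A 5/7 ✓ · (3,5)A 6/7 ✓ · (3,6)A 7/8 ✓ · (3,7)A 5/5 ✓
Row 4: (4,1)A 2/3 ✓ · (4,2)A 3/5 ✓ · (4,3)B 0/5 ✗ · (4,4)A 3/5 ✓ · (4,5)B 0/5 ✗ · (4,6)A 4/5 ✓ · (4,7)A 3/3 ✓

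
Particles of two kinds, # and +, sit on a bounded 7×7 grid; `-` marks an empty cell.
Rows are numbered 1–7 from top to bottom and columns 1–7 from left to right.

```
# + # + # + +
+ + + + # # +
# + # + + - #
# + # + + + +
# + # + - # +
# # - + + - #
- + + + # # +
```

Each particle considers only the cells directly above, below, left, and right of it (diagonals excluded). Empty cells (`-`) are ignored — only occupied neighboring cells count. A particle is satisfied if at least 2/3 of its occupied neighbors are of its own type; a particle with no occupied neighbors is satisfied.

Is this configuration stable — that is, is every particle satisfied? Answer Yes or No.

(1,1)# 0/2 ✗
(1,2)+ 1/3 ✗
(1,3)# 0/3 ✗
(1,4)+ 1/3 ✗
(1,5)# 1/3 ✗
(1,6)+ 1/3 ✗
(1,7)+ 2/2 ✓
(2,1)+ 1/3 ✗
(2,2)+ 4/4 ✓
(2,3)+ 2/4 ✗
(2,4)+ 3/4 ✓
(2,5)# 2/4 ✗
(2,6)# 1/3 ✗
(2,7)+ 1/3 ✗
(3,1)# 1/3 ✗
(3,2)+ 2/4 ✗
(3,3)# 1/4 ✗
(3,4)+ 3/4 ✓
(3,5)+ 2/3 ✓
(3,7)# 0/2 ✗
(4,1)# 2/3 ✓
(4,2)+ 2/4 ✗
(4,3)# 2/4 ✗
(4,4)+ 3/4 ✓
(4,5)+ 3/3 ✓
(4,6)+ 2/3 ✓
(4,7)+ 2/3 ✓
(5,1)# 2/3 ✓
(5,2)+ 1/4 ✗
(5,3)# 1/3 ✗
(5,4)+ 2/3 ✓
(5,6)# 0/2 ✗
(5,7)+ 1/3 ✗
(6,1)# 2/2 ✓
(6,2)# 1/3 ✗
(6,4)+ 3/3 ✓
(6,5)+ 1/2 ✗
(6,7)# 0/2 ✗
(7,2)+ 1/2 ✗
(7,3)+ 2/2 ✓
(7,4)+ 2/3 ✓
(7,5)# 1/3 ✗
(7,6)# 1/2 ✗
(7,7)+ 0/2 ✗
For instance (1,1) has only 0/2 same-type neighbors, below 2/3.

No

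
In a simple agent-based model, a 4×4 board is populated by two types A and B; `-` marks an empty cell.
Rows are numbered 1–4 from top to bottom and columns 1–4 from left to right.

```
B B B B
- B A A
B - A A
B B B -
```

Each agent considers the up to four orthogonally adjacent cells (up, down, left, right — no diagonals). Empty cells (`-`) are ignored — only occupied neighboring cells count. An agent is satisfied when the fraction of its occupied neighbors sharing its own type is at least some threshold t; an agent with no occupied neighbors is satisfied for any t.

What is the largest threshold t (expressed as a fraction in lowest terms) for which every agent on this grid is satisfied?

(1,1)B 1/1
(1,2)B 3/3
(1,3)B 2/3
(1,4)B 1/2
(2,2)B 1/2
(2,3)A 2/4
(2,4)A 2/3
(3,1)B 1/1
(3,3)A 2/3
(3,4)A 2/2
(4,1)B 2/2
(4,2)B 2/2
(4,3)B 1/2
The smallest same-type fraction is 1/2 at (1,4), which reduces to 1/2. Any threshold above that leaves this agent unsatisfied.

1/2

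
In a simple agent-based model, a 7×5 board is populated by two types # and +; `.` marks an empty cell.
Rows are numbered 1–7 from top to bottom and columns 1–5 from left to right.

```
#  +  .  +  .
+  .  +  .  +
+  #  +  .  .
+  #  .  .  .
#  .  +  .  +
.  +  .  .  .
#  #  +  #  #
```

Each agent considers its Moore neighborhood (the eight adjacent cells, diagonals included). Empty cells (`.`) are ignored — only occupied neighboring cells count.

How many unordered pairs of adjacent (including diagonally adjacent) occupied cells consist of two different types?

Scan each occupied cell's neighbors to the right and below (and the two forward diagonals) so each pair is counted once.
From row 1: 2 unlike of 6 pairs (running 2/6).
From row 2: 2 unlike of 4 pairs (running 4/10).
From row 3: 5 unlike of 7 pairs (running 9/17).
From row 4: 3 unlike of 4 pairs (running 12/21).
From row 5: 1 unlike of 2 pairs (running 13/23).
From row 6: 2 unlike of 3 pairs (running 15/26).
From row 7: 2 unlike of 4 pairs (running 17/30).
Total adjacent occupied pairs: 30; unlike-type pairs: 17.

17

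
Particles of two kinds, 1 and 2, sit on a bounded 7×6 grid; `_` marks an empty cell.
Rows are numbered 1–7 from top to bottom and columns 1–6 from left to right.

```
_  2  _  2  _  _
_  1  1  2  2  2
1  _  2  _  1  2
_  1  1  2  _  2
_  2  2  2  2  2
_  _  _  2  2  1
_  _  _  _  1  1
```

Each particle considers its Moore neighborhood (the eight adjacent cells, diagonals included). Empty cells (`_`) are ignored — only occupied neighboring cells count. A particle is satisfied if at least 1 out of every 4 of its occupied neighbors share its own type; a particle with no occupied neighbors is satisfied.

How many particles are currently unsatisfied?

Row 1: (1,2)2 0/2 not · (1,4)2 2/3 satisfied
Row 2: (2,2)1 2/4 satisfied · (2,3)1 1/5 not · (2,4)2 3/5 satisfied · (2,5)2 4/5 satisfied · (2,6)2 2/3 satisfied
Row 3: (3,1)1 2/2 satisfied · (3,3)2 2/6 satisfied · (3,5)1 0/6 not · (3,6)2 3/4 satisfied
Row 4: (4,2)1 2/5 satisfied · (4,3)1 1/6 not · (4,4)2 4/6 satisfied · (4,6)2 3/4 satisfied
Row 5: (5,2)2 1/3 satisfied · (5,3)2 4/6 satisfied · (5,4)2 5/6 satisfied · (5,5)2 6/7 satisfied · (5,6)2 3/4 satisfied
Row 6: (6,4)2 4/5 satisfied · (6,5)2 4/7 satisfied · (6,6)1 2/5 satisfied
Row 7: (7,5)1 2/4 satisfied · (7,6)1 2/3 satisfied
Unsatisfied: (1,2), (2,3), (3,5), (4,3) — 4 in total.

4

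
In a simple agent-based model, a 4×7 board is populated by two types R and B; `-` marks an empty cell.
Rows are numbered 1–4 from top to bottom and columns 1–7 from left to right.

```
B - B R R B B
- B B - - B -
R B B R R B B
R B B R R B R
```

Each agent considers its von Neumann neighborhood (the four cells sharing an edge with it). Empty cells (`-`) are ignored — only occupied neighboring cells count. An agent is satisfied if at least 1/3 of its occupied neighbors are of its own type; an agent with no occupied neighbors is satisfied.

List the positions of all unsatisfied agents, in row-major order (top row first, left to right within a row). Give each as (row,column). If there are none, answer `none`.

(1,1)B 0/0 ok
(1,3)B 1/2 ok
(1,4)R 1/2 ok
(1,5)R 1/2 ok
(1,6)B 2/3 ok
(1,7)B 1/1 ok
(2,2)B 2/2 ok
(2,3)B 3/3 ok
(2,6)B 2/2 ok
(3,1)R 1/2 ok
(3,2)B 3/4 ok
(3,3)B 3/4 ok
(3,4)R 2/3 ok
(3,5)R 2/3 ok
(3,6)B 3/4 ok
(3,7)B 1/2 ok
(4,1)R 1/2 ok
(4,2)B 2/3 ok
(4,3)B 2/3 ok
(4,4)R 2/3 ok
(4,5)R 2/3 ok
(4,6)B 1/3 ok
(4,7)R 0/2 unhappy

(4,7)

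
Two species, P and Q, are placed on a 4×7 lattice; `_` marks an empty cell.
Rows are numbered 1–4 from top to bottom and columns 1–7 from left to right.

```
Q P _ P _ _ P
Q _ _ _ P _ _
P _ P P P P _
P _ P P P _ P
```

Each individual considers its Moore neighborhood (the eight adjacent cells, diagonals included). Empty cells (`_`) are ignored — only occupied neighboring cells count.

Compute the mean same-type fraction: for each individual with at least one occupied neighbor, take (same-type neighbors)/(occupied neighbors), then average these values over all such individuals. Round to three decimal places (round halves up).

Row 1: (1,1)Q 1/2 · (1,2)P 0/2 · (1,4)P 1/1 · (1,7)P — no occupied neighbors
Row 2: (2,1)Q 1/3 · (2,5)P 4/4
Row 3: (3,1)P 1/2 · (3,3)P 3/3 · (3,4)P 6/6 · (3,5)P 5/5 · (3,6)P 4/4
Row 4: (4,1)P 1/1 · (4,3)P 3/3 · (4,4)P 5/5 · (4,5)P 4/4 · (4,7)P 1/1
Sum over 15 individuals: 1/2 + 0/2 + 1/1 + 1/3 + 4/4 + 1/2 + 3/3 + 6/6 + 5/5 + 4/4 + 1/1 + 3/3 + 5/5 + 4/4 + 1/1 = 37/3; mean = 37/3 ÷ 15 = 37/45 = 0.822222… → 0.822.

0.822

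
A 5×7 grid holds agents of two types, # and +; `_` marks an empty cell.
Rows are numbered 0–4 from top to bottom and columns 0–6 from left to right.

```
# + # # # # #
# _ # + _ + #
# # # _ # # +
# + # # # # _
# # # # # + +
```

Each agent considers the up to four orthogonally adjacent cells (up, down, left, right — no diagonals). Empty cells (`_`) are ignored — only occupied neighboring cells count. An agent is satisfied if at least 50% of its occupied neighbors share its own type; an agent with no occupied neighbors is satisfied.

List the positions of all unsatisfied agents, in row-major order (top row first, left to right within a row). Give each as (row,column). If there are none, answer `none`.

(0,0)# 1/2 ok
(0,1)+ 0/2 unhappy
(0,2)# 2/3 ok
(0,3)# 2/3 ok
(0,4)# 2/2 ok
(0,5)# 2/3 ok
(0,6)# 2/2 ok
(1,0)# 2/2 ok
(1,2)# 2/3 ok
(1,3)+ 0/2 unhappy
(1,5)+ 0/3 unhappy
(1,6)# 1/3 unhappy
(2,0)# 3/3 ok
(2,1)# 2/3 ok
(2,2)# 3/3 ok
(2,4)# 2/2 ok
(2,5)# 2/4 ok
(2,6)+ 0/2 unhappy
(3,0)# 2/3 ok
(3,1)+ 0/4 unhappy
(3,2)# 3/4 ok
(3,3)# 3/3 ok
(3,4)# 4/4 ok
(3,5)# 2/3 ok
(4,0)# 2/2 ok
(4,1)# 2/3 ok
(4,2)# 3/3 ok
(4,3)# 3/3 ok
(4,4)# 2/3 ok
(4,5)+ 1/3 unhappy
(4,6)+ 1/1 ok

(0,1), (1,3), (1,5), (1,6), (2,6), (3,1), (4,5)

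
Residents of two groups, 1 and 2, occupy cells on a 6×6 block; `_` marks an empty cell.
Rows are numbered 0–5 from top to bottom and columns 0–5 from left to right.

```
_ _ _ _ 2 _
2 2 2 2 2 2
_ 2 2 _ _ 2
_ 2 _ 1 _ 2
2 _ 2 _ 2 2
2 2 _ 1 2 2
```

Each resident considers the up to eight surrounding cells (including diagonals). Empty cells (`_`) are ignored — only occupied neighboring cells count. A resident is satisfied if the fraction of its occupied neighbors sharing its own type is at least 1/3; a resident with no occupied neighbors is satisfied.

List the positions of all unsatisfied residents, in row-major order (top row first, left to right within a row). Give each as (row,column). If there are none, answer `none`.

(3,3), (5,3)

Row 0: (0,4)2 3/3 ✓
Row 1: (1,0)2 2/2 ✓ · (1,1)2 4/4 ✓ · (1,2)2 4/4 ✓ · (1,3)2 4/4 ✓ · (1,4)2 4/4 ✓ · (1,5)2 3/3 ✓
Row 2: (2,1)2 5/5 ✓ · (2,2)2 5/6 ✓ · (2,5)2 3/3 ✓
Row 3: (3,1)2 4/4 ✓ · (3,3)1 0/3 ✗ · (3,5)2 3/3 ✓
Row 4: (4,0)2 3/3 ✓ · (4,2)2 2/4 ✓ · (4,4)2 4/6 ✓ · (4,5)2 4/4 ✓
Row 5: (5,0)2 2/2 ✓ · (5,1)2 3/3 ✓ · (5,3)1 0/3 ✗ · (5,4)2 3/4 ✓ · (5,5)2 3/3 ✓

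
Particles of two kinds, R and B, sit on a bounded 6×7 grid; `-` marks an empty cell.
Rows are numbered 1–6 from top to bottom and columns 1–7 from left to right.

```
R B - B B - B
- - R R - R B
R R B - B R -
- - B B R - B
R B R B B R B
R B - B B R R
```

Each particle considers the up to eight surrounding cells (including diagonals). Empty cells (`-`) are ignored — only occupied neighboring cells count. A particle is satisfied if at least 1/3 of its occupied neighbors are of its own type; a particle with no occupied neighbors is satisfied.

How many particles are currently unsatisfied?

Row 1: (1,1)R 0/1 unhappy · (1,2)B 0/2 unhappy · (1,4)B 1/3 ok · (1,5)B 1/3 ok · (1,7)B 1/2 ok
Row 2: (2,3)R 2/5 ok · (2,4)R 1/5 unhappy · (2,6)R 1/5 unhappy · (2,7)B 1/3 ok
Row 3: (3,1)R 1/1 ok · (3,2)R 2/4 ok · (3,3)B 2/5 ok · (3,5)B 1/5 unhappy · (3,6)R 2/5 ok
Row 4: (4,3)B 4/6 ok · (4,4)B 5/7 ok · (4,5)R 2/6 ok · (4,7)B 1/3 ok
Row 5: (5,1)R 1/3 ok · (5,2)B 2/5 ok · (5,3)R 0/6 unhappy · (5,4)B 5/7 ok · (5,5)B 4/7 ok · (5,6)R 3/7 ok · (5,7)B 1/4 unhappy
Row 6: (6,1)R 1/3 ok · (6,2)B 1/4 unhappy · (6,4)B 3/4 ok · (6,5)B 3/5 ok · (6,6)R 2/5 ok · (6,7)R 2/3 ok
Unsatisfied: (1,1), (1,2), (2,4), (2,6), (3,5), (5,3), (5,7), (6,2) — 8 in total.

8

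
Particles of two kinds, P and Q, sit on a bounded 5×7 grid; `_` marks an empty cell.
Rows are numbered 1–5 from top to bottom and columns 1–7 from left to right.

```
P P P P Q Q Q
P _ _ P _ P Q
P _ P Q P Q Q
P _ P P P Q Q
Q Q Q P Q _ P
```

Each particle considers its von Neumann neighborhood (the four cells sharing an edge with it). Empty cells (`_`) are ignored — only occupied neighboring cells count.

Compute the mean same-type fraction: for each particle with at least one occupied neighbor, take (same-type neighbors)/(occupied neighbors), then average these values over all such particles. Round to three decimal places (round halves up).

0.595

Row 1: (1,1)P 2/2 · (1,2)P 2/2 · (1,3)P 2/2 · (1,4)P 2/3 · (1,5)Q 1/2 · (1,6)Q 2/3 · (1,7)Q 2/2
Row 2: (2,1)P 2/2 · (2,4)P 1/2 · (2,6)P 0/3 · (2,7)Q 2/3
Row 3: (3,1)P 2/2 · (3,3)P 1/2 · (3,4)Q 0/4 · (3,5)P 1/3 · (3,6)Q 2/4 · (3,7)Q 3/3
Row 4: (4,1)P 1/2 · (4,3)P 2/3 · (4,4)P 3/4 · (4,5)P 2/4 · (4,6)Q 2/3 · (4,7)Q 2/3
Row 5: (5,1)Q 1/2 · (5,2)Q 2/2 · (5,3)Q 1/3 · (5,4)P 1/3 · (5,5)Q 0/2 · (5,7)P 0/1
Sum over 29 particles: 2/2 + 2/2 + 2/2 + 2/3 + 1/2 + 2/3 + 2/2 + 2/2 + 1/2 + 0/3 + 2/3 + 2/2 + 1/2 + 0/4 + 1/3 + 2/4 + 3/3 + 1/2 + 2/3 + 3/4 + 2/4 + 2/3 + 2/3 + 1/2 + 2/2 + 1/3 + 1/3 + 0/2 + 0/1 = 69/4; mean = 69/4 ÷ 29 = 69/116 = 0.594827… → 0.595.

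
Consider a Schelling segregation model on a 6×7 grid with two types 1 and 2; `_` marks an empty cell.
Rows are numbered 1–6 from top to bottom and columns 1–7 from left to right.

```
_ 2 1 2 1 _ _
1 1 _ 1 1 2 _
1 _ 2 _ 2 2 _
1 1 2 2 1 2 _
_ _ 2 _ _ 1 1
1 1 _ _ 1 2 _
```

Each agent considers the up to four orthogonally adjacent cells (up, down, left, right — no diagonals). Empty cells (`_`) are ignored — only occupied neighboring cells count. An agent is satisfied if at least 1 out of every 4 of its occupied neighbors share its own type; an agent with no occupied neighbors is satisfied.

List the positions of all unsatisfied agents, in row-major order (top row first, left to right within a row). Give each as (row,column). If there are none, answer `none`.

(1,2), (1,3), (1,4), (4,5), (6,5), (6,6)

Row 1: (1,2)2 0/2 not · (1,3)1 0/2 not · (1,4)2 0/3 not · (1,5)1 1/2 satisfied
Row 2: (2,1)1 2/2 satisfied · (2,2)1 1/2 satisfied · (2,4)1 1/2 satisfied · (2,5)1 2/4 satisfied · (2,6)2 1/2 satisfied
Row 3: (3,1)1 2/2 satisfied · (3,3)2 1/1 satisfied · (3,5)2 1/3 satisfied · (3,6)2 3/3 satisfied
Row 4: (4,1)1 2/2 satisfied · (4,2)1 1/2 satisfied · (4,3)2 3/4 satisfied · (4,4)2 1/2 satisfied · (4,5)1 0/3 not · (4,6)2 1/3 satisfied
Row 5: (5,3)2 1/1 satisfied · (5,6)1 1/3 satisfied · (5,7)1 1/1 satisfied
Row 6: (6,1)1 1/1 satisfied · (6,2)1 1/1 satisfied · (6,5)1 0/1 not · (6,6)2 0/2 not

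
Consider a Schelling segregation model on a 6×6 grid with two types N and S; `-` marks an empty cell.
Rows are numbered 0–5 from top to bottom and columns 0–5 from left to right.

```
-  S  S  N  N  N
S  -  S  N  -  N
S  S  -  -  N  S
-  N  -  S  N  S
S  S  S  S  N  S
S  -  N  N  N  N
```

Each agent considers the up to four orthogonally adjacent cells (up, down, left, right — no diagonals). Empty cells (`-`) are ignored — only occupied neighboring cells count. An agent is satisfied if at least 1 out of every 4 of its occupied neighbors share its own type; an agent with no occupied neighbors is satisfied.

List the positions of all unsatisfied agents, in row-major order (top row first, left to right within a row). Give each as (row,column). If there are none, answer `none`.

(3,1)

(0,1)S 1/1 satisfied
(0,2)S 2/3 satisfied
(0,3)N 2/3 satisfied
(0,4)N 2/2 satisfied
(0,5)N 2/2 satisfied
(1,0)S 1/1 satisfied
(1,2)S 1/2 satisfied
(1,3)N 1/2 satisfied
(1,5)N 1/2 satisfied
(2,0)S 2/2 satisfied
(2,1)S 1/2 satisfied
(2,4)N 1/2 satisfied
(2,5)S 1/3 satisfied
(3,1)N 0/2 not
(3,3)S 1/2 satisfied
(3,4)N 2/4 satisfied
(3,5)S 2/3 satisfied
(4,0)S 2/2 satisfied
(4,1)S 2/3 satisfied
(4,2)S 2/3 satisfied
(4,3)S 2/4 satisfied
(4,4)N 2/4 satisfied
(4,5)S 1/3 satisfied
(5,0)S 1/1 satisfied
(5,2)N 1/2 satisfied
(5,3)N 2/3 satisfied
(5,4)N 3/3 satisfied
(5,5)N 1/2 satisfied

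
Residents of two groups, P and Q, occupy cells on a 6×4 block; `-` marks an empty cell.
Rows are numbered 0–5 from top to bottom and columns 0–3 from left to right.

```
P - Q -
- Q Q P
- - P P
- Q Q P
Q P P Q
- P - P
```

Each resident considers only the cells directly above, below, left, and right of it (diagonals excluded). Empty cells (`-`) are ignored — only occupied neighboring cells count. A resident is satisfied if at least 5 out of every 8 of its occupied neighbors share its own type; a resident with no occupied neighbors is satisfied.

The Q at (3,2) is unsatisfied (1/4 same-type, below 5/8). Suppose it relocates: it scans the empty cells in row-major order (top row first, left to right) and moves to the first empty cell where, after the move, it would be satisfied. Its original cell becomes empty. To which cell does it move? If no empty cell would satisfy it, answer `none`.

(0,1)

Vacating (3,2). Empty cells in order:
  (0,1): 2/3 same-type → satisfied — stop here.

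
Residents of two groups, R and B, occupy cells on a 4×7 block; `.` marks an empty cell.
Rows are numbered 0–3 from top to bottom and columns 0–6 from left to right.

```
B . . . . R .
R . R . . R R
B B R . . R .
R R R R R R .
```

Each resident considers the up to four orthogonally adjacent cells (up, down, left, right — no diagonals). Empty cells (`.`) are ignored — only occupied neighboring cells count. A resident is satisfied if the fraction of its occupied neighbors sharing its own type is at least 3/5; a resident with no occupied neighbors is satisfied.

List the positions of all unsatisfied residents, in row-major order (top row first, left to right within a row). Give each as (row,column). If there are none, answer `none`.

Row 0: (0,0)B 0/1 unhappy · (0,5)R 1/1 ok
Row 1: (1,0)R 0/2 unhappy · (1,2)R 1/1 ok · (1,5)R 3/3 ok · (1,6)R 1/1 ok
Row 2: (2,0)B 1/3 unhappy · (2,1)B 1/3 unhappy · (2,2)R 2/3 ok · (2,5)R 2/2 ok
Row 3: (3,0)R 1/2 unhappy · (3,1)R 2/3 ok · (3,2)R 3/3 ok · (3,3)R 2/2 ok · (3,4)R 2/2 ok · (3,5)R 2/2 ok

(0,0), (1,0), (2,0), (2,1), (3,0)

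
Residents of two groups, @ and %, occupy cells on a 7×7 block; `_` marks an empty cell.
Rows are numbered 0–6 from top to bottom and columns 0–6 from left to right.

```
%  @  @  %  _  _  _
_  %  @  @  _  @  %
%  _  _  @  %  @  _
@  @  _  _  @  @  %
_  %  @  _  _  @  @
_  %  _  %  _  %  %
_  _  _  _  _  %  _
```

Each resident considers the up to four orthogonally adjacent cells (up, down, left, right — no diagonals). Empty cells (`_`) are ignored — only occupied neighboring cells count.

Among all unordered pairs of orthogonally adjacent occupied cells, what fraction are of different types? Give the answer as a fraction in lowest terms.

16/29

Scan each occupied cell's neighbors to the right and below so each pair is counted once.
Row 0: %(0,0)–@(0,1)≠ @(0,1)–@(0,2)= @(0,1)–%(1,1)≠ @(0,2)–%(0,3)≠ @(0,2)–@(1,2)= %(0,3)–@(1,3)≠  → 4/6 unlike.
Row 1: %(1,1)–@(1,2)≠ @(1,2)–@(1,3)= @(1,3)–@(2,3)= @(1,5)–%(1,6)≠ @(1,5)–@(2,5)=  → 2/5 unlike.
Row 2: %(2,0)–@(3,0)≠ @(2,3)–%(2,4)≠ %(2,4)–@(2,5)≠ %(2,4)–@(3,4)≠ @(2,5)–@(3,5)=  → 4/5 unlike.
Row 3: @(3,0)–@(3,1)= @(3,1)–%(4,1)≠ @(3,4)–@(3,5)= @(3,5)–%(3,6)≠ @(3,5)–@(4,5)= %(3,6)–@(4,6)≠  → 3/6 unlike.
Row 4: %(4,1)–@(4,2)≠ %(4,1)–%(5,1)= @(4,5)–@(4,6)= @(4,5)–%(5,5)≠ @(4,6)–%(5,6)≠  → 3/5 unlike.
Row 5: %(5,5)–%(5,6)= %(5,5)–%(6,5)=  → 0/2 unlike.
Total adjacent occupied pairs: 29; unlike-type pairs: 16.
16/29 is already in lowest terms.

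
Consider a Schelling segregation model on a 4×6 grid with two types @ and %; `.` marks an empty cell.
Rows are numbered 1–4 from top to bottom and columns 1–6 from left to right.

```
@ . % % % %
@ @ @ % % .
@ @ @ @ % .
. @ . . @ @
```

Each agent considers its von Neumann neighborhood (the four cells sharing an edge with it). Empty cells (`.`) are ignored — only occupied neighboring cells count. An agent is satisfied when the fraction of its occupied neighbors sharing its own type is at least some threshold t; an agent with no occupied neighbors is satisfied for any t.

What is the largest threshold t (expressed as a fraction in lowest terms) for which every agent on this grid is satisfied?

1/3

Row 1: (1,1)@ 1/1 · (1,3)% 1/2 · (1,4)% 3/3 · (1,5)% 3/3 · (1,6)% 1/1
Row 2: (2,1)@ 3/3 · (2,2)@ 3/3 · (2,3)@ 2/4 · (2,4)% 2/4 · (2,5)% 3/3
Row 3: (3,1)@ 2/2 · (3,2)@ 4/4 · (3,3)@ 3/3 · (3,4)@ 1/3 · (3,5)% 1/3
Row 4: (4,2)@ 1/1 · (4,5)@ 1/2 · (4,6)@ 1/1
The smallest same-type fraction is 1/3 at (3,4), which reduces to 1/3. Any threshold above that leaves this agent unsatisfied.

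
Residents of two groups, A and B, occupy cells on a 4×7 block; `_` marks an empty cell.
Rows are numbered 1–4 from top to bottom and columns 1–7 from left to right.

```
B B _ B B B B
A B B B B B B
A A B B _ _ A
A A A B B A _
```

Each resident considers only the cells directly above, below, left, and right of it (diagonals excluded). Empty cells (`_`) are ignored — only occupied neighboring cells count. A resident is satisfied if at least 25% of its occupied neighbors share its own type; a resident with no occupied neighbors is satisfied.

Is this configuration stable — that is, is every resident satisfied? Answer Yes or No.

No

Row 1: (1,1)B 1/2 ✓ · (1,2)B 2/2 ✓ · (1,4)B 2/2 ✓ · (1,5)B 3/3 ✓ · (1,6)B 3/3 ✓ · (1,7)B 2/2 ✓
Row 2: (2,1)A 1/3 ✓ · (2,2)B 2/4 ✓ · (2,3)B 3/3 ✓ · (2,4)B 4/4 ✓ · (2,5)B 3/3 ✓ · (2,6)B 3/3 ✓ · (2,7)B 2/3 ✓
Row 3: (3,1)A 3/3 ✓ · (3,2)A 2/4 ✓ · (3,3)B 2/4 ✓ · (3,4)B 3/3 ✓ · (3,7)A 0/1 ✗
Row 4: (4,1)A 2/2 ✓ · (4,2)A 3/3 ✓ · (4,3)A 1/3 ✓ · (4,4)B 2/3 ✓ · (4,5)B 1/2 ✓ · (4,6)A 0/1 ✗
For instance (3,7) has only 0/1 same-type neighbors, below 1/4.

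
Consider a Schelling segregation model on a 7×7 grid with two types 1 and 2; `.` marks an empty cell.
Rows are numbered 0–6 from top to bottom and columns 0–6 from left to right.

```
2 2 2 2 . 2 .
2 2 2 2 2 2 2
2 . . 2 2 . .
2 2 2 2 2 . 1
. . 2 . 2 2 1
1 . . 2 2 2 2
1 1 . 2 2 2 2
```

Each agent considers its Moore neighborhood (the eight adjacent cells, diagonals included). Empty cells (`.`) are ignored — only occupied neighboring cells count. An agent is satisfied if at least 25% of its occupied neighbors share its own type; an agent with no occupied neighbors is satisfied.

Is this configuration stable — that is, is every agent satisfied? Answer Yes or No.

Yes

(0,0)2 3/3 ✓
(0,1)2 5/5 ✓
(0,2)2 5/5 ✓
(0,3)2 4/4 ✓
(0,5)2 3/3 ✓
(1,0)2 4/4 ✓
(1,1)2 6/6 ✓
(1,2)2 6/6 ✓
(1,3)2 6/6 ✓
(1,4)2 6/6 ✓
(1,5)2 4/4 ✓
(1,6)2 2/2 ✓
(2,0)2 4/4 ✓
(2,3)2 7/7 ✓
(2,4)2 6/6 ✓
(3,0)2 2/2 ✓
(3,1)2 4/4 ✓
(3,2)2 4/4 ✓
(3,3)2 6/6 ✓
(3,4)2 5/5 ✓
(3,6)1 1/2 ✓
(4,2)2 4/4 ✓
(4,4)2 6/6 ✓
(4,5)2 5/7 ✓
(4,6)1 1/4 ✓
(5,0)1 2/2 ✓
(5,3)2 5/5 ✓
(5,4)2 7/7 ✓
(5,5)2 7/8 ✓
(5,6)2 4/5 ✓
(6,0)1 2/2 ✓
(6,1)1 2/2 ✓
(6,3)2 3/3 ✓
(6,4)2 5/5 ✓
(6,5)2 5/5 ✓
(6,6)2 3/3 ✓
All meet the threshold, so the configuration is stable.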